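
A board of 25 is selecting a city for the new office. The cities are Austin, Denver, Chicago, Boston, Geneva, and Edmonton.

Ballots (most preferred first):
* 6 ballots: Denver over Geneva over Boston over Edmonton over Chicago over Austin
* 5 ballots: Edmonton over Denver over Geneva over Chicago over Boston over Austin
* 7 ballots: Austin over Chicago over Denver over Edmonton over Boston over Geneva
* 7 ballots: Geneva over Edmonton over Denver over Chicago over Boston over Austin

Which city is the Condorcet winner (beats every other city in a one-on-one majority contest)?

Denver

Denver vs Austin: 18–7
Denver vs Chicago: 18–7
Denver vs Boston: 25–0
Denver vs Geneva: 18–7
Denver vs Edmonton: 13–12
Denver beats every other city.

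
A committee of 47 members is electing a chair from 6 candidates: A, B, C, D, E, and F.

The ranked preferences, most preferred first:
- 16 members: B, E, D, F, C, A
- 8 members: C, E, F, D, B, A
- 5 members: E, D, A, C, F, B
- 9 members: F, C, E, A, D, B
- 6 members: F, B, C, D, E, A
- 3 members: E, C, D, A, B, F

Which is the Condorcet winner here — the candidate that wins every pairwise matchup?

E

E vs A: 47–0
E vs B: 25–22
E vs C: 24–23
E vs D: 41–6
E vs F: 32–15
E beats every other candidate.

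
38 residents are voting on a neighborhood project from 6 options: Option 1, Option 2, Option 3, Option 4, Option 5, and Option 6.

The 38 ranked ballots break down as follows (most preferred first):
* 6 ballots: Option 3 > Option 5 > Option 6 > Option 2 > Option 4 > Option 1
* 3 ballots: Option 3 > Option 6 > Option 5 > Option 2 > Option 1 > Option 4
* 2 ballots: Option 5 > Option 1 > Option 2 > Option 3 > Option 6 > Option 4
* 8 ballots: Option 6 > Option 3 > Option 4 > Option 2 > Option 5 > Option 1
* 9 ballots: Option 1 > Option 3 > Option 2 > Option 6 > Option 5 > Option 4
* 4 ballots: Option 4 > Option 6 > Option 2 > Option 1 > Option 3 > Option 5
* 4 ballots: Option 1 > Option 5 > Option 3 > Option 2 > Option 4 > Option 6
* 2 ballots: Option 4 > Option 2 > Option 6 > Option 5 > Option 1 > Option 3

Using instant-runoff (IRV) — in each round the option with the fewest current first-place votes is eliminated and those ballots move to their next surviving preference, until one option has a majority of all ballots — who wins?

Option 6

Round 1: Option 1 13, Option 2 0, Option 3 9, Option 4 6, Option 5 2, Option 6 8. Option 2 eliminated.
Round 2: Option 1 13, Option 3 9, Option 4 6, Option 5 2, Option 6 8. Option 5 eliminated.
Round 3: Option 1 15, Option 3 9, Option 4 6, Option 6 8. Option 4 eliminated.
Round 4: Option 1 15, Option 3 9, Option 6 14. Option 3 eliminated.
Round 5: Option 1 15, Option 6 23. Option 6 has a majority (≥20).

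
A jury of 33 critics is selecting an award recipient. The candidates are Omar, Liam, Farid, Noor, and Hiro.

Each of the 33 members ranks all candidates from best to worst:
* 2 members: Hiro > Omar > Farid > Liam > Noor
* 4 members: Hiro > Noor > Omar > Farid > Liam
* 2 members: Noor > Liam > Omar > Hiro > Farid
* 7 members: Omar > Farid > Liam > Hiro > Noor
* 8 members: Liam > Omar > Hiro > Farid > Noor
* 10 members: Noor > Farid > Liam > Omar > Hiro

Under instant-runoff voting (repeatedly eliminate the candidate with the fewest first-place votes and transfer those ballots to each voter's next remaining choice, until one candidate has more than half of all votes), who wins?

Omar

Round 1: Omar 7, Liam 8, Farid 0, Noor 12, Hiro 6. Farid eliminated.
Round 2: Omar 7, Liam 8, Noor 12, Hiro 6. Hiro eliminated.
Round 3: Omar 9, Liam 8, Noor 16. Liam eliminated.
Round 4: Omar 17, Noor 16. Omar has a majority (≥17).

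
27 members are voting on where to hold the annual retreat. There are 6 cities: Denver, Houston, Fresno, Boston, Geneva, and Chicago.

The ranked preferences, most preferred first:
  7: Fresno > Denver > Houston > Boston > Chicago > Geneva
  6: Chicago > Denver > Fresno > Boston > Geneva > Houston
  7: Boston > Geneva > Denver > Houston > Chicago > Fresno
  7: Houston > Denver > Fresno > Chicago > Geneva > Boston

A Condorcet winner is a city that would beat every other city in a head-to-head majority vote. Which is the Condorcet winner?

Denver vs Houston: 20–7
Denver vs Fresno: 20–7
Denver vs Boston: 20–7
Denver vs Geneva: 20–7
Denver vs Chicago: 21–6
Denver beats every other city.

Denver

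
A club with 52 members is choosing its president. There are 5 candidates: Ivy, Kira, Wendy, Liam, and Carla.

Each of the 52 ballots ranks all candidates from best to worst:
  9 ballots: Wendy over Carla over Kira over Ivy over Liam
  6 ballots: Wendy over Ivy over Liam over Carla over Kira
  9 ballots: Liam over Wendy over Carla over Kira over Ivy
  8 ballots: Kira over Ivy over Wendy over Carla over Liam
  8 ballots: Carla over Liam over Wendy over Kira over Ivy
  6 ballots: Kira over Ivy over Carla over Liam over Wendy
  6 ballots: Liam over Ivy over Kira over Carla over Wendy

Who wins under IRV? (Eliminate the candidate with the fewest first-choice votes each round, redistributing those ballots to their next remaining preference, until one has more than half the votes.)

Round 1: Ivy 0, Kira 14, Wendy 15, Liam 15, Carla 8. Ivy eliminated.
Round 2: Kira 14, Wendy 15, Liam 15, Carla 8. Carla eliminated.
Round 3: Kira 14, Wendy 15, Liam 23. Kira eliminated.
Round 4: Wendy 23, Liam 29. Liam has a majority (≥27).

Liam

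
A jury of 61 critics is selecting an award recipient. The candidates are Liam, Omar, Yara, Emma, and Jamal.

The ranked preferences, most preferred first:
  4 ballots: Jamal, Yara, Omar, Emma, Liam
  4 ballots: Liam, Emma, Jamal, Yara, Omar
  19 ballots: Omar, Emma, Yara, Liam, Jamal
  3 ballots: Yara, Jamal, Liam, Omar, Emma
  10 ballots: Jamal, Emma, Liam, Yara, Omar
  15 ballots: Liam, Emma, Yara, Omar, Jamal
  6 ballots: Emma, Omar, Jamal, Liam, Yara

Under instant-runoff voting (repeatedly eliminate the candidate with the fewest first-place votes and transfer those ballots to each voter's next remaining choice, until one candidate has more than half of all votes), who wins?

Round 1: Liam 19, Omar 19, Yara 3, Emma 6, Jamal 14. Yara eliminated.
Round 2: Liam 19, Omar 19, Emma 6, Jamal 17. Emma eliminated.
Round 3: Liam 19, Omar 25, Jamal 17. Jamal eliminated.
Round 4: Liam 32, Omar 29. Liam has a majority (≥31).

Liam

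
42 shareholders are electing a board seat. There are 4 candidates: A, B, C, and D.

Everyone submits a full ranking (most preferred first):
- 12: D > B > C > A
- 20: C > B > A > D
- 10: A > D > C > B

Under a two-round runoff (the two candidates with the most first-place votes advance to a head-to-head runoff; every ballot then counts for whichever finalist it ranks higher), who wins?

Round 1 first-place votes: A 10, B 0, C 20, D 12. C and D advance.
Runoff: C is ranked above D on 20 ballots, D above C on 22.

D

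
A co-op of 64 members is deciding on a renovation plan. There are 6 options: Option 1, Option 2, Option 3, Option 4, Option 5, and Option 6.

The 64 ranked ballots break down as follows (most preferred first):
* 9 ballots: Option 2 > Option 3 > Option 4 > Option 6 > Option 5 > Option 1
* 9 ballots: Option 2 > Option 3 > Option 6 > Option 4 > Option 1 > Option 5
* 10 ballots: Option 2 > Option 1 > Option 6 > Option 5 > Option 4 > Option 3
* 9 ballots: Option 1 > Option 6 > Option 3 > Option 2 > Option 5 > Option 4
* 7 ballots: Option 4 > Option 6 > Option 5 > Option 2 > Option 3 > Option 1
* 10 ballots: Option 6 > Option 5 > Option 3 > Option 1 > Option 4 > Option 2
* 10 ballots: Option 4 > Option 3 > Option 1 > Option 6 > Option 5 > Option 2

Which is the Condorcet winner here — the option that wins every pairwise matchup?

Option 6

Option 6 vs Option 1: 35–29
Option 6 vs Option 2: 36–28
Option 6 vs Option 3: 36–28
Option 6 vs Option 4: 38–26
Option 6 vs Option 5: 64–0
Option 6 beats every other option.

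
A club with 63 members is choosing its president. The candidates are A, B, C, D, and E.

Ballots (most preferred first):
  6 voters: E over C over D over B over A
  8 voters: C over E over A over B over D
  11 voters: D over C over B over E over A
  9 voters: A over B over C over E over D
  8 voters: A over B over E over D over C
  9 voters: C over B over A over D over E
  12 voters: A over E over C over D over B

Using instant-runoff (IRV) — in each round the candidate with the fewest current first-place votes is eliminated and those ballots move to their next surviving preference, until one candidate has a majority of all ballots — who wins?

Round 1: A 29, B 0, C 17, D 11, E 6. B eliminated.
Round 2: A 29, C 17, D 11, E 6. E eliminated.
Round 3: A 29, C 23, D 11. D eliminated.
Round 4: A 29, C 34. C has a majority (≥32).

C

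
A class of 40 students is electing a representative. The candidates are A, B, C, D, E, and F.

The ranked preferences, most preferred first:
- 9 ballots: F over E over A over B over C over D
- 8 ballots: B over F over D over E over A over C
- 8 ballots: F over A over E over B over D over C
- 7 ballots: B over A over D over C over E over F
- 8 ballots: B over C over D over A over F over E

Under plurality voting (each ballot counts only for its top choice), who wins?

First-place votes: A 0, B 23, C 0, D 0, E 0, F 17.

B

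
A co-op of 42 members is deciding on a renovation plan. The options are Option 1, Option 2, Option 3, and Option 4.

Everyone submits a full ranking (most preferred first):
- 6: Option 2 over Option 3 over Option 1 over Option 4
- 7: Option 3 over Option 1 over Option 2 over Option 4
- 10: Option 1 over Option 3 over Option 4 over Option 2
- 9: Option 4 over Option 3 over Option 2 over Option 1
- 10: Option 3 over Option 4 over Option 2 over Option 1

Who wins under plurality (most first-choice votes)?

First-place votes: Option 1 10, Option 2 6, Option 3 17, Option 4 9.

Option 3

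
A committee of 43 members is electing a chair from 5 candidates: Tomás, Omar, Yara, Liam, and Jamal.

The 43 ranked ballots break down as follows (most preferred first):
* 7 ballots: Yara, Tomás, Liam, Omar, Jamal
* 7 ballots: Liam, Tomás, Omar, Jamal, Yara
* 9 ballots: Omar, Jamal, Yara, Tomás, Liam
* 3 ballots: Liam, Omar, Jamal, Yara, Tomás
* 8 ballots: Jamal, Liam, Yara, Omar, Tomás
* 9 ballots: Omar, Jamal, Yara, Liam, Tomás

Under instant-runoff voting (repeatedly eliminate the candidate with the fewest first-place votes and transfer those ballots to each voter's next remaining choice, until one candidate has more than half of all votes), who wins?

Liam

Round 1: Tomás 0, Omar 18, Yara 7, Liam 10, Jamal 8. Tomás eliminated.
Round 2: Omar 18, Yara 7, Liam 10, Jamal 8. Yara eliminated.
Round 3: Omar 18, Liam 17, Jamal 8. Jamal eliminated.
Round 4: Omar 18, Liam 25. Liam has a majority (≥22).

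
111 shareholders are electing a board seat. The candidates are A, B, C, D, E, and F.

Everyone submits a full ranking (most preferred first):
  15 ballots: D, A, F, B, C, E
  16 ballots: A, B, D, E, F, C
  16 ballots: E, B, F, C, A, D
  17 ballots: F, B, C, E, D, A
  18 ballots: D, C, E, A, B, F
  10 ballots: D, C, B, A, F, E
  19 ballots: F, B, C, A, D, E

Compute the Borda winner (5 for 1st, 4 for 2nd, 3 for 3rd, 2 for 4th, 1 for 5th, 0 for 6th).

B

A: 15×4 + 16×5 + 16×1 + 17×0 + 18×2 + 10×2 + 19×2 = 250
B: 15×2 + 16×4 + 16×4 + 17×4 + 18×1 + 10×3 + 19×4 = 350
C: 15×1 + 16×0 + 16×2 + 17×3 + 18×4 + 10×4 + 19×3 = 267
D: 15×5 + 16×3 + 16×0 + 17×1 + 18×5 + 10×5 + 19×1 = 299
E: 15×0 + 16×2 + 16×5 + 17×2 + 18×3 + 10×0 + 19×0 = 200
F: 15×3 + 16×1 + 16×3 + 17×5 + 18×0 + 10×1 + 19×5 = 299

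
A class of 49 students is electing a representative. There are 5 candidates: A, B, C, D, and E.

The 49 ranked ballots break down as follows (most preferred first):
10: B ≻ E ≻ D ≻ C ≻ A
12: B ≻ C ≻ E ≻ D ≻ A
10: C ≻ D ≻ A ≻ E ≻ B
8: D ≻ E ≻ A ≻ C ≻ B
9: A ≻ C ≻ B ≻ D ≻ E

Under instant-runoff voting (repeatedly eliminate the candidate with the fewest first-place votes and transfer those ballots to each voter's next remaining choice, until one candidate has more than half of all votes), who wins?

A

Round 1: A 9, B 22, C 10, D 8, E 0. E eliminated.
Round 2: A 9, B 22, C 10, D 8. D eliminated.
Round 3: A 17, B 22, C 10. C eliminated.
Round 4: A 27, B 22. A has a majority (≥25).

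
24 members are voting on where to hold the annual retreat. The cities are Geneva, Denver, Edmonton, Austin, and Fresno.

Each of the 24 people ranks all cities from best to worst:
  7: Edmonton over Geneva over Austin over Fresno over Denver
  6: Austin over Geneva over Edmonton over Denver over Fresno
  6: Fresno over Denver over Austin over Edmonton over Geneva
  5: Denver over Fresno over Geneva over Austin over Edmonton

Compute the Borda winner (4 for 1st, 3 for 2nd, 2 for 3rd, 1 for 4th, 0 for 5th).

Austin

Geneva: 7×3 + 6×3 + 6×0 + 5×2 = 49
Denver: 7×0 + 6×1 + 6×3 + 5×4 = 44
Edmonton: 7×4 + 6×2 + 6×1 + 5×0 = 46
Austin: 7×2 + 6×4 + 6×2 + 5×1 = 55
Fresno: 7×1 + 6×0 + 6×4 + 5×3 = 46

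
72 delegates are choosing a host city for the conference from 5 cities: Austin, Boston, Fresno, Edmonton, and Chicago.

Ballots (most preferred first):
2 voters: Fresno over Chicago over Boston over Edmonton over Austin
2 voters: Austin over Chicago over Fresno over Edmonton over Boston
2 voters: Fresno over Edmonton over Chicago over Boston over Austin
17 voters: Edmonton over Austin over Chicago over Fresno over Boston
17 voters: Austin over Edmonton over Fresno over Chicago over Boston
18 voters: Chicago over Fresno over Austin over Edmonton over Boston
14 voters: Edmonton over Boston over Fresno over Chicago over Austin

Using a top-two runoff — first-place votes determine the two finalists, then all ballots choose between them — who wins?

Austin

Round 1 first-place votes: Austin 19, Boston 0, Fresno 4, Edmonton 31, Chicago 18. Edmonton and Austin advance.
Runoff: Edmonton is ranked above Austin on 35 ballots, Austin above Edmonton on 37.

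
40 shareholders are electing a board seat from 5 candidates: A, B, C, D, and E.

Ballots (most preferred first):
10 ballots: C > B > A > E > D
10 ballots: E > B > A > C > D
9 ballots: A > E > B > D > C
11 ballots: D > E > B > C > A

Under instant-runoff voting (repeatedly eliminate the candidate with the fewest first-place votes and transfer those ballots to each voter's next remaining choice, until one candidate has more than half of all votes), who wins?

Round 1: A 9, B 0, C 10, D 11, E 10. B eliminated.
Round 2: A 9, C 10, D 11, E 10. A eliminated.
Round 3: C 10, D 11, E 19. C eliminated.
Round 4: D 11, E 29. E has a majority (≥21).

E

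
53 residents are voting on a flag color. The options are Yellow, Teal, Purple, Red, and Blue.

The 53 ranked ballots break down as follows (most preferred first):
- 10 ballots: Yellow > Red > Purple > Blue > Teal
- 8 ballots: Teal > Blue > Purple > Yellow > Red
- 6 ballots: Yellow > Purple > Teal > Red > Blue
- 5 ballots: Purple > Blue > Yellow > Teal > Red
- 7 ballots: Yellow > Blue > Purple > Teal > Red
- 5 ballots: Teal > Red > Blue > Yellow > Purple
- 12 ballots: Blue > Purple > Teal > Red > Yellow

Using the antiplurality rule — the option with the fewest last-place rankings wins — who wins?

Last-place votes: Yellow 12, Teal 10, Purple 5, Red 20, Blue 6.

Purple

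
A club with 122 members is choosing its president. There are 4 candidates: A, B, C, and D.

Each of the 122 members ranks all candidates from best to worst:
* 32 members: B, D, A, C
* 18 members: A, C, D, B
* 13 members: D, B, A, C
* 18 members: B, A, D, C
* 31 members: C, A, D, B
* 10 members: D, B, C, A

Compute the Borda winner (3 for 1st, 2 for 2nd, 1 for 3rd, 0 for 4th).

A: 32×1 + 18×3 + 13×1 + 18×2 + 31×2 + 10×0 = 197
B: 32×3 + 18×0 + 13×2 + 18×3 + 31×0 + 10×2 = 196
C: 32×0 + 18×2 + 13×0 + 18×0 + 31×3 + 10×1 = 139
D: 32×2 + 18×1 + 13×3 + 18×1 + 31×1 + 10×3 = 200

D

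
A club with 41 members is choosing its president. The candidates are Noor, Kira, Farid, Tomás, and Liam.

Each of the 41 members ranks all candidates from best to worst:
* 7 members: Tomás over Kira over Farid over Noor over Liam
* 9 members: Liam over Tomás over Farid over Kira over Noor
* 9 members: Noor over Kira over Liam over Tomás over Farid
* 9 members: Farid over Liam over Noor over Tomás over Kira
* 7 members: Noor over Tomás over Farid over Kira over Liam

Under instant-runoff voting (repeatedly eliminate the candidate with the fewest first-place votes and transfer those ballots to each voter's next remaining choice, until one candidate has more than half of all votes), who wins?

Round 1: Noor 16, Kira 0, Farid 9, Tomás 7, Liam 9. Kira eliminated.
Round 2: Noor 16, Farid 9, Tomás 7, Liam 9. Tomás eliminated.
Round 3: Noor 16, Farid 16, Liam 9. Liam eliminated.
Round 4: Noor 16, Farid 25. Farid has a majority (≥21).

Farid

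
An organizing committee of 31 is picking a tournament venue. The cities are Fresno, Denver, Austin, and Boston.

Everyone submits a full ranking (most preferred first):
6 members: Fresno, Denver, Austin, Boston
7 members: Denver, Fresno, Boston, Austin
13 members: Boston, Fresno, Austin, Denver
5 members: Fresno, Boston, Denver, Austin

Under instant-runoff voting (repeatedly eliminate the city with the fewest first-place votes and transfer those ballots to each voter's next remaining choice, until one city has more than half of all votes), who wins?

Fresno

Round 1: Fresno 11, Denver 7, Austin 0, Boston 13. Austin eliminated.
Round 2: Fresno 11, Denver 7, Boston 13. Denver eliminated.
Round 3: Fresno 18, Boston 13. Fresno has a majority (≥16).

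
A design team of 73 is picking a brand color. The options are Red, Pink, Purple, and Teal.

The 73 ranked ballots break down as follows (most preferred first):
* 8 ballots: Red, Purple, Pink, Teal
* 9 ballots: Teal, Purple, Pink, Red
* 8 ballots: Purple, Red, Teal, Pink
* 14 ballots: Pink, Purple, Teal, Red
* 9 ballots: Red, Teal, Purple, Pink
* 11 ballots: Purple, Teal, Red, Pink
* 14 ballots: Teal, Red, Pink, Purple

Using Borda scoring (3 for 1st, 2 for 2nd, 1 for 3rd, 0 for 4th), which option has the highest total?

Red: 8×3 + 9×0 + 8×2 + 14×0 + 9×3 + 11×1 + 14×2 = 106
Pink: 8×1 + 9×1 + 8×0 + 14×3 + 9×0 + 11×0 + 14×1 = 73
Purple: 8×2 + 9×2 + 8×3 + 14×2 + 9×1 + 11×3 + 14×0 = 128
Teal: 8×0 + 9×3 + 8×1 + 14×1 + 9×2 + 11×2 + 14×3 = 131

Teal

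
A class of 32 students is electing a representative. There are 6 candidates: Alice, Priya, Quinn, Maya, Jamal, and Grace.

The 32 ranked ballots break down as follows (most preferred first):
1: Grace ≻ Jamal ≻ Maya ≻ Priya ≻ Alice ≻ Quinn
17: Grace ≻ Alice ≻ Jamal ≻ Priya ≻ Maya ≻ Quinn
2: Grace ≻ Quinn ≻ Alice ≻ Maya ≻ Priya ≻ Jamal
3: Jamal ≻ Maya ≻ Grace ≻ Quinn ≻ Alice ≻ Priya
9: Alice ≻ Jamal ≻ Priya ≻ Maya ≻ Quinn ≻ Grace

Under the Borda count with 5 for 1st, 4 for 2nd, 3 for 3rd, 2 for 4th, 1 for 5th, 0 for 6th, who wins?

Alice

Alice: 1×1 + 17×4 + 2×3 + 3×1 + 9×5 = 123
Priya: 1×2 + 17×2 + 2×1 + 3×0 + 9×3 = 65
Quinn: 1×0 + 17×0 + 2×4 + 3×2 + 9×1 = 23
Maya: 1×3 + 17×1 + 2×2 + 3×4 + 9×2 = 54
Jamal: 1×4 + 17×3 + 2×0 + 3×5 + 9×4 = 106
Grace: 1×5 + 17×5 + 2×5 + 3×3 + 9×0 = 109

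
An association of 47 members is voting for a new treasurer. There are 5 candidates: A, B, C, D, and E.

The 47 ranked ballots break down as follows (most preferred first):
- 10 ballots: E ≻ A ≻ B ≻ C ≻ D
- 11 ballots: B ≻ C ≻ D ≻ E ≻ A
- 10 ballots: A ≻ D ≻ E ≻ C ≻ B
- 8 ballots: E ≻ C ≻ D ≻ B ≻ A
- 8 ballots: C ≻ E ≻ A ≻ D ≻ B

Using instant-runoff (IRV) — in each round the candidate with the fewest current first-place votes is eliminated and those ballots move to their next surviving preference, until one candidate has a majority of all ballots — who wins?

Round 1: A 10, B 11, C 8, D 0, E 18. D eliminated.
Round 2: A 10, B 11, C 8, E 18. C eliminated.
Round 3: A 10, B 11, E 26. E has a majority (≥24).

E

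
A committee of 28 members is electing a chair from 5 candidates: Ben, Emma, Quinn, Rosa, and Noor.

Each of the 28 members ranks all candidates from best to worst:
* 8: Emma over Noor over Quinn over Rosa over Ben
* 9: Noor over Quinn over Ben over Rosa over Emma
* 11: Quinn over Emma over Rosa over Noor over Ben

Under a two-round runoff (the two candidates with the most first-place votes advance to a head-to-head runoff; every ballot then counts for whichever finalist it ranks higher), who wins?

Round 1 first-place votes: Ben 0, Emma 8, Quinn 11, Rosa 0, Noor 9. Quinn and Noor advance.
Runoff: Quinn is ranked above Noor on 11 ballots, Noor above Quinn on 17.

Noor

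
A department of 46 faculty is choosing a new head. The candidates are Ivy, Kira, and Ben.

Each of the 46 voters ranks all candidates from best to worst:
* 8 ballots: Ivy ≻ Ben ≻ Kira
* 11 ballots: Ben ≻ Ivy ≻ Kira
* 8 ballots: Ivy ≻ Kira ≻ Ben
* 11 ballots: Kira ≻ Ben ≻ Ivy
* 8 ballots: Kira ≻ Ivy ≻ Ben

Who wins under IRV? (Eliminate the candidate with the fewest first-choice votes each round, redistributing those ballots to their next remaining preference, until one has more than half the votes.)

Ivy

Round 1: Ivy 16, Kira 19, Ben 11. Ben eliminated.
Round 2: Ivy 27, Kira 19. Ivy has a majority (≥24).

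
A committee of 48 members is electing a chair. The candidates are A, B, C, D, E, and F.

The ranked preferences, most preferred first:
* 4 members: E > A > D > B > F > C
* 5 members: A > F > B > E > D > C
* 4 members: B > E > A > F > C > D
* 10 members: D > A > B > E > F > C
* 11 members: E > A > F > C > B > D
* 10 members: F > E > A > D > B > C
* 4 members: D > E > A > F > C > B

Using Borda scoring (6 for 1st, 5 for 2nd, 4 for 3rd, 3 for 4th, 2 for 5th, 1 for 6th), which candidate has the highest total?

A: 4×5 + 5×6 + 4×4 + 10×5 + 11×5 + 10×4 + 4×4 = 227
B: 4×3 + 5×4 + 4×6 + 10×4 + 11×2 + 10×2 + 4×1 = 142
C: 4×1 + 5×1 + 4×2 + 10×1 + 11×3 + 10×1 + 4×2 = 78
D: 4×4 + 5×2 + 4×1 + 10×6 + 11×1 + 10×3 + 4×6 = 155
E: 4×6 + 5×3 + 4×5 + 10×3 + 11×6 + 10×5 + 4×5 = 225
F: 4×2 + 5×5 + 4×3 + 10×2 + 11×4 + 10×6 + 4×3 = 181

A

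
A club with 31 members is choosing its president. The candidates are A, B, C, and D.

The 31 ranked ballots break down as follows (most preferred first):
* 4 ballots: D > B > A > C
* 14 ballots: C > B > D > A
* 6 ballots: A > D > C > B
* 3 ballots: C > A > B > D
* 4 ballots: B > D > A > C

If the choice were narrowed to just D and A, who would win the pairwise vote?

D is ranked above A on 22 ballots; A above D on 9.

D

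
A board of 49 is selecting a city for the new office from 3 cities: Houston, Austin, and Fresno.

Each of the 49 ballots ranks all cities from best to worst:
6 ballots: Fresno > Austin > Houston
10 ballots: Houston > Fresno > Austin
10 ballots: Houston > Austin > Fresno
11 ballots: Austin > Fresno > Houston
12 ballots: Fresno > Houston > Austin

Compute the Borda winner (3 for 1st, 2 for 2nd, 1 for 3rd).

Fresno

Houston: 6×1 + 10×3 + 10×3 + 11×1 + 12×2 = 101
Austin: 6×2 + 10×1 + 10×2 + 11×3 + 12×1 = 87
Fresno: 6×3 + 10×2 + 10×1 + 11×2 + 12×3 = 106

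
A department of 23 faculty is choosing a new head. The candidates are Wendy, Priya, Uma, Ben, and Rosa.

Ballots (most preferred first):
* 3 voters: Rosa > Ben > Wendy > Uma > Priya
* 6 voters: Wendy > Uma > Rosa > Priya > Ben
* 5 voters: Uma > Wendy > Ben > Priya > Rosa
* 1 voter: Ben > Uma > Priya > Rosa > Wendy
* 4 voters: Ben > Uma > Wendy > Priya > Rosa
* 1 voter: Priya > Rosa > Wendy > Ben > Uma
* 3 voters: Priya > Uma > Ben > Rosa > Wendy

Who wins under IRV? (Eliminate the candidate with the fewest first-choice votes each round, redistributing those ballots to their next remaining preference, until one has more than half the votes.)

Round 1: Wendy 6, Priya 4, Uma 5, Ben 5, Rosa 3. Rosa eliminated.
Round 2: Wendy 6, Priya 4, Uma 5, Ben 8. Priya eliminated.
Round 3: Wendy 7, Uma 8, Ben 8. Wendy eliminated.
Round 4: Uma 14, Ben 9. Uma has a majority (≥12).

Uma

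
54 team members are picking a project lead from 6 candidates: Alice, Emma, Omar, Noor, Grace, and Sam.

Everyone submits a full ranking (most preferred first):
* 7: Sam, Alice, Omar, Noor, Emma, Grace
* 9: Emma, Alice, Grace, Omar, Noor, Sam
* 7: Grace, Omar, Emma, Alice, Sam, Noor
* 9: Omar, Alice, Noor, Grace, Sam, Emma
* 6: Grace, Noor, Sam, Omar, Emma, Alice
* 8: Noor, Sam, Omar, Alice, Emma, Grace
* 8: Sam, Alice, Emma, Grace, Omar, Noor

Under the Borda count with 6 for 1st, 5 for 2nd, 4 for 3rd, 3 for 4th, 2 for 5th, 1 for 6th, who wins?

Alice: 7×5 + 9×5 + 7×3 + 9×5 + 6×1 + 8×3 + 8×5 = 216
Emma: 7×2 + 9×6 + 7×4 + 9×1 + 6×2 + 8×2 + 8×4 = 165
Omar: 7×4 + 9×3 + 7×5 + 9×6 + 6×3 + 8×4 + 8×2 = 210
Noor: 7×3 + 9×2 + 7×1 + 9×4 + 6×5 + 8×6 + 8×1 = 168
Grace: 7×1 + 9×4 + 7×6 + 9×3 + 6×6 + 8×1 + 8×3 = 180
Sam: 7×6 + 9×1 + 7×2 + 9×2 + 6×4 + 8×5 + 8×6 = 195

Alice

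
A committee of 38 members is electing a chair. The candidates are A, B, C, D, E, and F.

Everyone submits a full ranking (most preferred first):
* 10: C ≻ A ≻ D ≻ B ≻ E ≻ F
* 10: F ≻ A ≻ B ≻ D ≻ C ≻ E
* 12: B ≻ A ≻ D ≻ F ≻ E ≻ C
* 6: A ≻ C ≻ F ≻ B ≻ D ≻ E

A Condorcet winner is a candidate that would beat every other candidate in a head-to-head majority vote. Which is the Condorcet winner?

A

A vs B: 26–12
A vs C: 28–10
A vs D: 38–0
A vs E: 38–0
A vs F: 28–10
A beats every other candidate.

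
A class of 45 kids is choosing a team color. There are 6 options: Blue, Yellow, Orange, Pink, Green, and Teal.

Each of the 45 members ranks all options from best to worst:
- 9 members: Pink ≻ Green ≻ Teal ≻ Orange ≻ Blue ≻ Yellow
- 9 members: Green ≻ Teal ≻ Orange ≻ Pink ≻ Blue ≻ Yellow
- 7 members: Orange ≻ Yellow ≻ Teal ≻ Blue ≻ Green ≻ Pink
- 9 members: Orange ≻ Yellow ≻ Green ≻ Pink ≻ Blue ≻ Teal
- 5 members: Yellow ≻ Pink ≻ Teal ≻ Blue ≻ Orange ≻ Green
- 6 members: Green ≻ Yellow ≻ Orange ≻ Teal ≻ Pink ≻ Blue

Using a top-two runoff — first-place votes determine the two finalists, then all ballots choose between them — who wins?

Green

Round 1 first-place votes: Blue 0, Yellow 5, Orange 16, Pink 9, Green 15, Teal 0. Orange and Green advance.
Runoff: Orange is ranked above Green on 21 ballots, Green above Orange on 24.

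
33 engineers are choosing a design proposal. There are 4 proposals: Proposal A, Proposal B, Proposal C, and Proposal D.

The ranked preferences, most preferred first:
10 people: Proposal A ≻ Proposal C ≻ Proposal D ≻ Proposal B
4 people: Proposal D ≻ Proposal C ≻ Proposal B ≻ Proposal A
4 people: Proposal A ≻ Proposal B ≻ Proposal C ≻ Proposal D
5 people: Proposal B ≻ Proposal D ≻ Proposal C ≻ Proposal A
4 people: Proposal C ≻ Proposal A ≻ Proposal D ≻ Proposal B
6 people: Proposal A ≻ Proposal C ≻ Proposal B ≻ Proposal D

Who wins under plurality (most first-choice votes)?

Proposal A

First-place votes: Proposal A 20, Proposal B 5, Proposal C 4, Proposal D 4.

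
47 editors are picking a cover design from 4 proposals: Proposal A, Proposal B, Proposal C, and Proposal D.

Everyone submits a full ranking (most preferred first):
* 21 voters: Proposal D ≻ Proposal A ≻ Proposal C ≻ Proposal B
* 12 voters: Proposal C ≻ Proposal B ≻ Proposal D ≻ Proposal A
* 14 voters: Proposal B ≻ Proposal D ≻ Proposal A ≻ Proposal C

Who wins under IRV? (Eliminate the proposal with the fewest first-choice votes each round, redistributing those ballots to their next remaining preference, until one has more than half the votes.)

Round 1: Proposal A 0, Proposal B 14, Proposal C 12, Proposal D 21. Proposal A eliminated.
Round 2: Proposal B 14, Proposal C 12, Proposal D 21. Proposal C eliminated.
Round 3: Proposal B 26, Proposal D 21. Proposal B has a majority (≥24).

Proposal B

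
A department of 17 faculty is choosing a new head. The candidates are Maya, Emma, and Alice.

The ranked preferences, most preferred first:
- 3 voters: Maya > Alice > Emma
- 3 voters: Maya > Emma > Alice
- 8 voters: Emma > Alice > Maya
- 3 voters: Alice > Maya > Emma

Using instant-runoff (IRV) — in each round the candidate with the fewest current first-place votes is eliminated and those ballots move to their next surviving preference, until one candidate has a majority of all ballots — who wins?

Maya

Round 1: Maya 6, Emma 8, Alice 3. Alice eliminated.
Round 2: Maya 9, Emma 8. Maya has a majority (≥9).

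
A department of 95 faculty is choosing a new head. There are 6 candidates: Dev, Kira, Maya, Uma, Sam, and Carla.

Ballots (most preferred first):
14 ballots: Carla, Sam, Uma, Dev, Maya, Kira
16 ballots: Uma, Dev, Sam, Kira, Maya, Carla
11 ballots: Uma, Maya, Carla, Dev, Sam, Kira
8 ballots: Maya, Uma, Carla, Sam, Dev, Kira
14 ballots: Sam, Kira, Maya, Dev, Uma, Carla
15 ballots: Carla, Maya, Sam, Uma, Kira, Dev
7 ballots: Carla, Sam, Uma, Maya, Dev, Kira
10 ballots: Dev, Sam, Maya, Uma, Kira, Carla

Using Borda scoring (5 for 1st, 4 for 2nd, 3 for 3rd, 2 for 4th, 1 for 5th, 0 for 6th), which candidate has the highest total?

Dev: 14×2 + 16×4 + 11×2 + 8×1 + 14×2 + 15×0 + 7×1 + 10×5 = 207
Kira: 14×0 + 16×2 + 11×0 + 8×0 + 14×4 + 15×1 + 7×0 + 10×1 = 113
Maya: 14×1 + 16×1 + 11×4 + 8×5 + 14×3 + 15×4 + 7×2 + 10×3 = 260
Uma: 14×3 + 16×5 + 11×5 + 8×4 + 14×1 + 15×2 + 7×3 + 10×2 = 294
Sam: 14×4 + 16×3 + 11×1 + 8×2 + 14×5 + 15×3 + 7×4 + 10×4 = 314
Carla: 14×5 + 16×0 + 11×3 + 8×3 + 14×0 + 15×5 + 7×5 + 10×0 = 237

Sam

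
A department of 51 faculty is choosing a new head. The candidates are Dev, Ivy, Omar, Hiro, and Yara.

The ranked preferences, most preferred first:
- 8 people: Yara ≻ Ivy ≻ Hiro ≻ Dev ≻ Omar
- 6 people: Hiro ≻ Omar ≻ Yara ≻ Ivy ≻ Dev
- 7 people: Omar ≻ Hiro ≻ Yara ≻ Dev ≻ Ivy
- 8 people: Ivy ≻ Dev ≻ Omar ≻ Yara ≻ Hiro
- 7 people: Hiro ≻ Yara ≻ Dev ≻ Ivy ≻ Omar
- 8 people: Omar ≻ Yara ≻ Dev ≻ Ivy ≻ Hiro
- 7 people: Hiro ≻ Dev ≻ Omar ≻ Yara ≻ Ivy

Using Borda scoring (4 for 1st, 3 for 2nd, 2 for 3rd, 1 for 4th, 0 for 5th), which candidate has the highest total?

Dev: 8×1 + 6×0 + 7×1 + 8×3 + 7×2 + 8×2 + 7×3 = 90
Ivy: 8×3 + 6×1 + 7×0 + 8×4 + 7×1 + 8×1 + 7×0 = 77
Omar: 8×0 + 6×3 + 7×4 + 8×2 + 7×0 + 8×4 + 7×2 = 108
Hiro: 8×2 + 6×4 + 7×3 + 8×0 + 7×4 + 8×0 + 7×4 = 117
Yara: 8×4 + 6×2 + 7×2 + 8×1 + 7×3 + 8×3 + 7×1 = 118

Yara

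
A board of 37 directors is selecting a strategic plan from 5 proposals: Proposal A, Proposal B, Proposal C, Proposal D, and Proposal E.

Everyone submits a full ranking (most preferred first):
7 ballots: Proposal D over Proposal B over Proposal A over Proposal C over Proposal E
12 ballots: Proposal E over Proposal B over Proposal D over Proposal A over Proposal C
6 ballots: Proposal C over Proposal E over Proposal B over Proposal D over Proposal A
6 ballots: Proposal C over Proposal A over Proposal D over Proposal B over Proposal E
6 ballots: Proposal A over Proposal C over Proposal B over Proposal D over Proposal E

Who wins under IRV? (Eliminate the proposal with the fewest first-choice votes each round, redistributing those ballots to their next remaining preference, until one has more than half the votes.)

Round 1: Proposal A 6, Proposal B 0, Proposal C 12, Proposal D 7, Proposal E 12. Proposal B eliminated.
Round 2: Proposal A 6, Proposal C 12, Proposal D 7, Proposal E 12. Proposal A eliminated.
Round 3: Proposal C 18, Proposal D 7, Proposal E 12. Proposal D eliminated.
Round 4: Proposal C 25, Proposal E 12. Proposal C has a majority (≥19).

Proposal C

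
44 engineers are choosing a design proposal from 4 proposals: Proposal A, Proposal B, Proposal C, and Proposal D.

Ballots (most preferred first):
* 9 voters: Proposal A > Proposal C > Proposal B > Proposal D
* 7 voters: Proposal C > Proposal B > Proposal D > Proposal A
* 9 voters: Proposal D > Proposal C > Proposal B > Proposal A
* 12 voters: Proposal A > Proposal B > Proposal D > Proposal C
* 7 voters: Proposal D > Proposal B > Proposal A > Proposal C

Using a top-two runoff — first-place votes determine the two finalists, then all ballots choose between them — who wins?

Round 1 first-place votes: Proposal A 21, Proposal B 0, Proposal C 7, Proposal D 16. Proposal A and Proposal D advance.
Runoff: Proposal A is ranked above Proposal D on 21 ballots, Proposal D above Proposal A on 23.

Proposal D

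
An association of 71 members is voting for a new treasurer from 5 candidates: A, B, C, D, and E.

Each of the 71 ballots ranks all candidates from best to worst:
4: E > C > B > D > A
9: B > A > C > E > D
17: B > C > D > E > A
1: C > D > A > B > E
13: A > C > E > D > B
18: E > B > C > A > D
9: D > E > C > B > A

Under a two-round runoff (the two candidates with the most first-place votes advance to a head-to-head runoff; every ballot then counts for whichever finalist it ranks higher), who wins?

E

Round 1 first-place votes: A 13, B 26, C 1, D 9, E 22. B and E advance.
Runoff: B is ranked above E on 27 ballots, E above B on 44.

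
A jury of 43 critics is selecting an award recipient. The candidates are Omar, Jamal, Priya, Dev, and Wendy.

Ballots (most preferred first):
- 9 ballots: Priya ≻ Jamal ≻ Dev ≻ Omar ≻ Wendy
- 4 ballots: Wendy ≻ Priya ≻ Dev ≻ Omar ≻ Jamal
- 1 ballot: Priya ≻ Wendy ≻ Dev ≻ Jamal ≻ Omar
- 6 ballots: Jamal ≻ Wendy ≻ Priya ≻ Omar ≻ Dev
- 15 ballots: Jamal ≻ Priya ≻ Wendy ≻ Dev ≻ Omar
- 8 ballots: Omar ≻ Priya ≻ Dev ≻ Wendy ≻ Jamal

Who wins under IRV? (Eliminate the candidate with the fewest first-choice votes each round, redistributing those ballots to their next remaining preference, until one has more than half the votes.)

Round 1: Omar 8, Jamal 21, Priya 10, Dev 0, Wendy 4. Dev eliminated.
Round 2: Omar 8, Jamal 21, Priya 10, Wendy 4. Wendy eliminated.
Round 3: Omar 8, Jamal 21, Priya 14. Omar eliminated.
Round 4: Jamal 21, Priya 22. Priya has a majority (≥22).

Priya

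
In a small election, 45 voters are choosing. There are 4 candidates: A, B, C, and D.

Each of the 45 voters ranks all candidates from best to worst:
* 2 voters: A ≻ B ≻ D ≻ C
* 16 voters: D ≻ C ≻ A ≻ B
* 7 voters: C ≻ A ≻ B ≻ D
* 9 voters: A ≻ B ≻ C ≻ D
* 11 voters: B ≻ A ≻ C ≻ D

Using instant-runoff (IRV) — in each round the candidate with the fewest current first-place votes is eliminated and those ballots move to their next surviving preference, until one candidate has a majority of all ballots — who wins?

Round 1: A 11, B 11, C 7, D 16. C eliminated.
Round 2: A 18, B 11, D 16. B eliminated.
Round 3: A 29, D 16. A has a majority (≥23).

A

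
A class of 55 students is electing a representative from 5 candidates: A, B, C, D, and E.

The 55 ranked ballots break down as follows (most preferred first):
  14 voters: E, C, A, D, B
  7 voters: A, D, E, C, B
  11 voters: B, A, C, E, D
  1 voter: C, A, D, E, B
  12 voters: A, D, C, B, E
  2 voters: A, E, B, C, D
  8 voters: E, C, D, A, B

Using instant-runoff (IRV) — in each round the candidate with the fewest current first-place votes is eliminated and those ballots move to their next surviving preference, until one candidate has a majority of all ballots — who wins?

A

Round 1: A 21, B 11, C 1, D 0, E 22. D eliminated.
Round 2: A 21, B 11, C 1, E 22. C eliminated.
Round 3: A 22, B 11, E 22. B eliminated.
Round 4: A 33, E 22. A has a majority (≥28).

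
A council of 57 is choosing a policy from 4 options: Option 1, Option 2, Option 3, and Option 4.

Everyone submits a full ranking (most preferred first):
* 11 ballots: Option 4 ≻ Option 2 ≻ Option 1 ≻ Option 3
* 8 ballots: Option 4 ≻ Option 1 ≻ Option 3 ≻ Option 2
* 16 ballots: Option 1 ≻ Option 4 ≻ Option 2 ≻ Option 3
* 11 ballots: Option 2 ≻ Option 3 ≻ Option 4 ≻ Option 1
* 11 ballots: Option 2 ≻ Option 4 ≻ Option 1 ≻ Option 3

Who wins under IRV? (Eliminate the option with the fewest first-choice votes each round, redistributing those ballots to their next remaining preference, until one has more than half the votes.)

Round 1: Option 1 16, Option 2 22, Option 3 0, Option 4 19. Option 3 eliminated.
Round 2: Option 1 16, Option 2 22, Option 4 19. Option 1 eliminated.
Round 3: Option 2 22, Option 4 35. Option 4 has a majority (≥29).

Option 4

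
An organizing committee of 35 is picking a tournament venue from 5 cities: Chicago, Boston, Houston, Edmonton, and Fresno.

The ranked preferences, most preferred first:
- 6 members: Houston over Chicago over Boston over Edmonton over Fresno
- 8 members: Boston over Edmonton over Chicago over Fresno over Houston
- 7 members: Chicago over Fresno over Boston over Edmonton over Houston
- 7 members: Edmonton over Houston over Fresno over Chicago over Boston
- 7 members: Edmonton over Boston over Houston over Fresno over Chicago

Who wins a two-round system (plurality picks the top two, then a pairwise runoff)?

Round 1 first-place votes: Chicago 7, Boston 8, Houston 6, Edmonton 14, Fresno 0. Edmonton and Boston advance.
Runoff: Edmonton is ranked above Boston on 14 ballots, Boston above Edmonton on 21.

Boston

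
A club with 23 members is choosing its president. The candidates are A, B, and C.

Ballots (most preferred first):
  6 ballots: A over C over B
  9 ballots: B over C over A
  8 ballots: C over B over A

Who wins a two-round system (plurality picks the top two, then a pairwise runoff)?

Round 1 first-place votes: A 6, B 9, C 8. B and C advance.
Runoff: B is ranked above C on 9 ballots, C above B on 14.

C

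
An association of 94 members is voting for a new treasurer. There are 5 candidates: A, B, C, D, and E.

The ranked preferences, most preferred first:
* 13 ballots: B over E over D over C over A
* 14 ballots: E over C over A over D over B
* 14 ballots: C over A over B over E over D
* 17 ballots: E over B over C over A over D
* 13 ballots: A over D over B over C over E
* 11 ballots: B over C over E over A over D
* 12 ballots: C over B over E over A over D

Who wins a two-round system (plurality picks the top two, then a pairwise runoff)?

Round 1 first-place votes: A 13, B 24, C 26, D 0, E 31. E and C advance.
Runoff: E is ranked above C on 44 ballots, C above E on 50.

C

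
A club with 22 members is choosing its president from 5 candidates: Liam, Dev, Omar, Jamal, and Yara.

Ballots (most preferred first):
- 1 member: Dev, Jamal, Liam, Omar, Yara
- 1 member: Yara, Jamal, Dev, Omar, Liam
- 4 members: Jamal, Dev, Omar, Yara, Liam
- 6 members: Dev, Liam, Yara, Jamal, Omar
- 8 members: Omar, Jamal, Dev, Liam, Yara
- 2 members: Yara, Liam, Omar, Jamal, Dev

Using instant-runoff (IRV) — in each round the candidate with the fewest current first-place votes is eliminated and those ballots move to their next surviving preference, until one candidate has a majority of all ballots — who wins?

Dev

Round 1: Liam 0, Dev 7, Omar 8, Jamal 4, Yara 3. Liam eliminated.
Round 2: Dev 7, Omar 8, Jamal 4, Yara 3. Yara eliminated.
Round 3: Dev 7, Omar 10, Jamal 5. Jamal eliminated.
Round 4: Dev 12, Omar 10. Dev has a majority (≥12).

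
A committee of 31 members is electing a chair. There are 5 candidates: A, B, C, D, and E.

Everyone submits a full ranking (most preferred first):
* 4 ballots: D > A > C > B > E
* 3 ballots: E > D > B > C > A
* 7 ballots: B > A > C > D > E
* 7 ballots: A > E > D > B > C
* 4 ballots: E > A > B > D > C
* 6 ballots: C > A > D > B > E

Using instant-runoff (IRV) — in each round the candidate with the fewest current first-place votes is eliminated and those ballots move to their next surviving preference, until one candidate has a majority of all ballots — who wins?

A

Round 1: A 7, B 7, C 6, D 4, E 7. D eliminated.
Round 2: A 11, B 7, C 6, E 7. C eliminated.
Round 3: A 17, B 7, E 7. A has a majority (≥16).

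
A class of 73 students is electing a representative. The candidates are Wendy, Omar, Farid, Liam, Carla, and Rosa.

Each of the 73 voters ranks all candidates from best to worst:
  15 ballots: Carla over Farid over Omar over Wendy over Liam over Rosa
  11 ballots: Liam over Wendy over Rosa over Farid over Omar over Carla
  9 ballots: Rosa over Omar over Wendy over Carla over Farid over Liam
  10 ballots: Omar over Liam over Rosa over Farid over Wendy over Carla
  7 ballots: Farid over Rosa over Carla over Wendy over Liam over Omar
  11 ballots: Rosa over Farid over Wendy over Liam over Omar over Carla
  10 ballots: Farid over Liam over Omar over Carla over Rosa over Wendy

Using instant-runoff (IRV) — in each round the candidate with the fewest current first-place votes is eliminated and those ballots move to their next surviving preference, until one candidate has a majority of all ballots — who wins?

Round 1: Wendy 0, Omar 10, Farid 17, Liam 11, Carla 15, Rosa 20. Wendy eliminated.
Round 2: Omar 10, Farid 17, Liam 11, Carla 15, Rosa 20. Omar eliminated.
Round 3: Farid 17, Liam 21, Carla 15, Rosa 20. Carla eliminated.
Round 4: Farid 32, Liam 21, Rosa 20. Rosa eliminated.
Round 5: Farid 52, Liam 21. Farid has a majority (≥37).

Farid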